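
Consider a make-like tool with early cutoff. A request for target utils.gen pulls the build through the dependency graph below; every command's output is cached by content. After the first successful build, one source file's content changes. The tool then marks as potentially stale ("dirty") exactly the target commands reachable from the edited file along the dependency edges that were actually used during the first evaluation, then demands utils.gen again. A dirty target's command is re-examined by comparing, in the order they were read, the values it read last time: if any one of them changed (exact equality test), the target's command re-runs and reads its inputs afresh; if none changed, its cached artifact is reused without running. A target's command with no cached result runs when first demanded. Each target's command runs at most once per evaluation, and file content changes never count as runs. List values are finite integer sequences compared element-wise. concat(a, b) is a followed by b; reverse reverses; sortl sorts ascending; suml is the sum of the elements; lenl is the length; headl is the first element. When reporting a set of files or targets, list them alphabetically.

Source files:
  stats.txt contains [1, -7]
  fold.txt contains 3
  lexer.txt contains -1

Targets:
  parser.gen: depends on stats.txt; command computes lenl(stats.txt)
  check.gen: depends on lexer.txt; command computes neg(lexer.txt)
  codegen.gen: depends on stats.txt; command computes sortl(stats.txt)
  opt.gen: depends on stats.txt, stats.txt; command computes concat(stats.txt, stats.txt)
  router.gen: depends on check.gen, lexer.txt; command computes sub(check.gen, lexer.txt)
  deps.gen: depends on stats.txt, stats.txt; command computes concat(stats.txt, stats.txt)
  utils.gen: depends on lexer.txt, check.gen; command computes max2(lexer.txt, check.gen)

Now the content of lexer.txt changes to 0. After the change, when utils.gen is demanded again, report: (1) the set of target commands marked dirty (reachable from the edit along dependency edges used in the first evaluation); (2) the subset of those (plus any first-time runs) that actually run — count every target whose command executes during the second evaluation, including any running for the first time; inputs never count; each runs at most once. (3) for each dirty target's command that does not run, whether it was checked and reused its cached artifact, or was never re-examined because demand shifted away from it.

The edit dirties: check.gen, utils.gen.
2 target commands run: check.gen, utils.gen.
No dirty target's command escaped a run.

First demand of the output computes:
  check.gen = neg(-1) = 1
  utils.gen = max2(-1, 1) = 1

After the edit, cleaning proceeds:
  check.gen: a read changed (lexer.txt -1->0) — executes, giving 0.
  utils.gen: a read changed (lexer.txt -1->0; check.gen 1->0) — executes, giving 0.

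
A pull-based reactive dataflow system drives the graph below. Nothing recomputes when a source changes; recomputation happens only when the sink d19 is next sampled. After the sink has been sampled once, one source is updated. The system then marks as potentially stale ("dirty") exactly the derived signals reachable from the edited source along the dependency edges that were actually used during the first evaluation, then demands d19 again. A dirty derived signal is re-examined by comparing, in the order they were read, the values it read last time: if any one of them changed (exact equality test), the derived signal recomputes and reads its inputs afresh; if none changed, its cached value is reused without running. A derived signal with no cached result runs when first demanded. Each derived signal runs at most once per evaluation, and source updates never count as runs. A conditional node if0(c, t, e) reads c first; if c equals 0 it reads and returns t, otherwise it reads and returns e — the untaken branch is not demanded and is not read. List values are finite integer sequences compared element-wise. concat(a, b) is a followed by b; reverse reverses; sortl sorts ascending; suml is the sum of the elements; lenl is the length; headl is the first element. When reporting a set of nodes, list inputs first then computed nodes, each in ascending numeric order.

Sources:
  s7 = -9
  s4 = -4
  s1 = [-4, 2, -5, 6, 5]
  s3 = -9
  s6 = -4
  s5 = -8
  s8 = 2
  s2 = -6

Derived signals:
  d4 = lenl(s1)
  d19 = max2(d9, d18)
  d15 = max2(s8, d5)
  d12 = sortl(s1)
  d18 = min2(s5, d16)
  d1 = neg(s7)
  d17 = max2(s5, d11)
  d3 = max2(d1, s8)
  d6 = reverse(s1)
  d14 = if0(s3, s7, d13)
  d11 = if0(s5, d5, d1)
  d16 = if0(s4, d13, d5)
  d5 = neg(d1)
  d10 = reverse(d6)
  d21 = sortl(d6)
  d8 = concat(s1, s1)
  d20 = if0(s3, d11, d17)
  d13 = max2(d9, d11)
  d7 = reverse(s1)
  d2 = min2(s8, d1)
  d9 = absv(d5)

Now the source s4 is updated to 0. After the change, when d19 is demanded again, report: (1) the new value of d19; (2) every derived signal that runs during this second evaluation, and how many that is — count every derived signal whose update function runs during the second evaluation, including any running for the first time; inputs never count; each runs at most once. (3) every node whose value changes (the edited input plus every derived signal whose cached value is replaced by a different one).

First evaluation (everything demanded from the output):
  d1 = neg(-9) = 9
  d5 = neg(9) = -9
  d9 = absv(-9) = 9
  d16 = if0(s4=-4 -> else branch d5) = -9
  d18 = min2(-8, -9) = -9
  d19 = max2(9, -9) = 9

Propagation after the edit:
  d11: demanded for the first time — runs, produces 9.
  d13: demanded for the first time — runs, produces 9.
  d16: runs — s4 -4->0; result 9.
  d18: runs — d16 -9->9; result -8.
  d19: runs — d18 -9->-8; result 9 (same value as before).

Key observation: a condition flipped, so demand reaches new nodes — d11, d13 run for the first time.

New value of d19: 9.
Derived signals that run: d11, d13, d16, d18, d19 — 5 in total.
Values that change: s4, d16, d18.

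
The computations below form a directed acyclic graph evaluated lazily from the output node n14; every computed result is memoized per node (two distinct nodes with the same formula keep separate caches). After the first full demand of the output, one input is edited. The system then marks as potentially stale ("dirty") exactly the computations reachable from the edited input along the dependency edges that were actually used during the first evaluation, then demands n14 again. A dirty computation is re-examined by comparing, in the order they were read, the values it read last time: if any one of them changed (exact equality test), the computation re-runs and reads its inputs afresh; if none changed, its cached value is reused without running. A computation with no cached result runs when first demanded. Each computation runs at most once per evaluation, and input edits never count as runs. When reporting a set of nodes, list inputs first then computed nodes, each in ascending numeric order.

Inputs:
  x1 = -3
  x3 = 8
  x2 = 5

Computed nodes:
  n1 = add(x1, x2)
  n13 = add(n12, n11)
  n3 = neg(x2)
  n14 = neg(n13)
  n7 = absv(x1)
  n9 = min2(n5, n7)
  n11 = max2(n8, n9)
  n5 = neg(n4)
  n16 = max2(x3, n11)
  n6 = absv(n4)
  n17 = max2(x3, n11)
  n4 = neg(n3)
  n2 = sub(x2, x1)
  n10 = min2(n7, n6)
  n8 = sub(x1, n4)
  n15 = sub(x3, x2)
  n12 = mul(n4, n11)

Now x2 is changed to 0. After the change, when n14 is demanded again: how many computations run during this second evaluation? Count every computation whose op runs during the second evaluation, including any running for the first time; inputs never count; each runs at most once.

9 computations run: n3, n4, n5, n8, n9, n11, n12, n13, n14.

First demand of the output computes:
  n3 = neg(5) = -5
  n4 = neg(-5) = 5
  n5 = neg(5) = -5
  n7 = absv(-3) = 3
  n8 = sub(-3, 5) = -8
  n9 = min2(-5, 3) = -5
  n11 = max2(-8, -5) = -5
  n12 = mul(5, -5) = -25
  n13 = add(-25, -5) = -30
  n14 = neg(-30) = 30

After the edit, cleaning proceeds:
  n3: a read changed (x2 5->0) — executes, giving 0.
  n4: a read changed (n3 -5->0) — executes, giving 0.
  n5: a read changed (n4 5->0) — executes, giving 0.
  n8: a read changed (n4 5->0) — executes, giving -3.
  n9: a read changed (n5 -5->0) — executes, giving 0.
  n11: a read changed (n8 -8->-3; n9 -5->0) — executes, giving 0.
  n12: a read changed (n4 5->0; n11 -5->0) — executes, giving 0.
  n13: a read changed (n12 -25->0; n11 -5->0) — executes, giving 0.
  n14: a read changed (n13 -30->0) — executes, giving 0.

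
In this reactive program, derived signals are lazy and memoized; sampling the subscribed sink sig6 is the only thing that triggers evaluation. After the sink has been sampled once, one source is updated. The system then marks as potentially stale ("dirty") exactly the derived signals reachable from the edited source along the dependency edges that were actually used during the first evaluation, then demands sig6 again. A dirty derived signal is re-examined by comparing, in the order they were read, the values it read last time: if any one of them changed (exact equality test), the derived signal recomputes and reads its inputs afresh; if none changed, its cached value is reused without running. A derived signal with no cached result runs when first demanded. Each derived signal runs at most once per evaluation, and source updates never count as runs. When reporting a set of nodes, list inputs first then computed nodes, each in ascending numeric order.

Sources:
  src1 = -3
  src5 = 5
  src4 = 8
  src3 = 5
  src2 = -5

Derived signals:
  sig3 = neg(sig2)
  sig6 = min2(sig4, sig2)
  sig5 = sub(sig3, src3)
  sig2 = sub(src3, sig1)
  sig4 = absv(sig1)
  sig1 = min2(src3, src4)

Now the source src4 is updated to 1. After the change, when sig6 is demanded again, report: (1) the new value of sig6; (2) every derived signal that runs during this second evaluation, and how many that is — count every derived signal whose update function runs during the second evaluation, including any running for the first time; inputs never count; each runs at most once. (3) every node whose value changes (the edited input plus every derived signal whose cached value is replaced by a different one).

Demanding sig6 again yields 1.
4 derived signals run: sig1, sig2, sig4, sig6.
The nodes whose values change: src4, sig1, sig2, sig4, sig6.

First demand of the output computes:
  sig1 = min2(5, 8) = 5
  sig2 = sub(5, 5) = 0
  sig4 = absv(5) = 5
  sig6 = min2(5, 0) = 0

After the edit, cleaning proceeds:
  sig1: a read changed (src4 8->1) — executes, giving 1.
  sig2: a read changed (sig1 5->1) — executes, giving 4.
  sig4: a read changed (sig1 5->1) — executes, giving 1.
  sig6: a read changed (sig4 5->1; sig2 0->4) — executes, giving 1.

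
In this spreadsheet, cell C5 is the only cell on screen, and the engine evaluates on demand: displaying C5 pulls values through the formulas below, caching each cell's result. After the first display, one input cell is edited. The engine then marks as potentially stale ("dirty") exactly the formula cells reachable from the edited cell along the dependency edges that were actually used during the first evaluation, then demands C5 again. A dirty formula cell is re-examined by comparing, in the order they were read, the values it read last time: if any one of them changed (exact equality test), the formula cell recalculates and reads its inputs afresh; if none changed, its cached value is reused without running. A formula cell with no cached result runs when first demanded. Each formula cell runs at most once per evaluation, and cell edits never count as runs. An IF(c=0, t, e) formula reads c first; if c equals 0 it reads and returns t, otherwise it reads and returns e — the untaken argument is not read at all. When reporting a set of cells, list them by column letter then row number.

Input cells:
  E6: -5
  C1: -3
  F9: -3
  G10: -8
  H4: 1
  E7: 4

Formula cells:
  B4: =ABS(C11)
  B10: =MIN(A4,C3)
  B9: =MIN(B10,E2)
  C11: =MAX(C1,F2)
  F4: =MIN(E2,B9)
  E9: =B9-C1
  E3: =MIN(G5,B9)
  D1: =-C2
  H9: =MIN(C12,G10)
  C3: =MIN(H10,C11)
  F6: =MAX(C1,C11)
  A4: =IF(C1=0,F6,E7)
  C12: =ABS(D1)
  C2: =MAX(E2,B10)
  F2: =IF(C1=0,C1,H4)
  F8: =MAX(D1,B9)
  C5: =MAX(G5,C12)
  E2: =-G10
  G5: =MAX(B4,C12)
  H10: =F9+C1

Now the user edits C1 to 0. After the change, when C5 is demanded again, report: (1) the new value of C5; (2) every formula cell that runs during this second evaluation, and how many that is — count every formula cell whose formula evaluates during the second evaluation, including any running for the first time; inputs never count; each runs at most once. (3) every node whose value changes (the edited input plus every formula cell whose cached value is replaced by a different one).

Initial pass — values computed on the first demand:
  A4 = IF(C1=0: C1=-3 -> else branch E7) = 4
  E2 = -(-8) = 8
  F2 = IF(C1=0: C1=-3 -> else branch H4) = 1
  C11 = MAX(-3, 1) = 1
  B4 = ABS(1) = 1
  H10 = -3 + -3 = -6
  C3 = MIN(-6, 1) = -6
  B10 = MIN(4, -6) = -6
  C2 = MAX(8, -6) = 8
  D1 = -(8) = -8
  C12 = ABS(-8) = 8
  G5 = MAX(1, 8) = 8
  C5 = MAX(8, 8) = 8

Second demand — change propagation:
  F2: re-runs because C1 -3->0; new result 0.
  C11: re-runs because C1 -3->0; F2 1->0; new result 0.
  B4: re-runs because C11 1->0; new result 0.
  F6: newly demanded (no cache) — executes and yields 0.
  A4: re-runs because C1 -3->0; new result 0.
  H10: re-runs because C1 -3->0; new result -3.
  C3: re-runs because H10 -6->-3; C11 1->0; new result -3.
  B10: re-runs because A4 4->0; C3 -6->-3; new result -3.
  C2: re-runs because B10 -6->-3; new result 8 (unchanged).
  D1: re-examined; everything it read last time is the same (C2 unchanged) — cache -8 kept, no run.
  C12: re-examined; everything it read last time is the same (D1 unchanged) — cache 8 kept, no run.
  G5: re-runs because B4 1->0; new result 8 (unchanged).
  C5: re-examined; everything it read last time is the same (G5 unchanged, C12 unchanged) — cache 8 kept, no run.

The important point: the flipped condition pulls in fresh nodes; F6 runs for the first time.

C5 now evaluates to 8.
Run set: A4, B4, B10, C2, C3, C11, F2, F6, G5, H10 (10 run).
Changed values: A4, B4, B10, C1, C3, C11, F2, H10.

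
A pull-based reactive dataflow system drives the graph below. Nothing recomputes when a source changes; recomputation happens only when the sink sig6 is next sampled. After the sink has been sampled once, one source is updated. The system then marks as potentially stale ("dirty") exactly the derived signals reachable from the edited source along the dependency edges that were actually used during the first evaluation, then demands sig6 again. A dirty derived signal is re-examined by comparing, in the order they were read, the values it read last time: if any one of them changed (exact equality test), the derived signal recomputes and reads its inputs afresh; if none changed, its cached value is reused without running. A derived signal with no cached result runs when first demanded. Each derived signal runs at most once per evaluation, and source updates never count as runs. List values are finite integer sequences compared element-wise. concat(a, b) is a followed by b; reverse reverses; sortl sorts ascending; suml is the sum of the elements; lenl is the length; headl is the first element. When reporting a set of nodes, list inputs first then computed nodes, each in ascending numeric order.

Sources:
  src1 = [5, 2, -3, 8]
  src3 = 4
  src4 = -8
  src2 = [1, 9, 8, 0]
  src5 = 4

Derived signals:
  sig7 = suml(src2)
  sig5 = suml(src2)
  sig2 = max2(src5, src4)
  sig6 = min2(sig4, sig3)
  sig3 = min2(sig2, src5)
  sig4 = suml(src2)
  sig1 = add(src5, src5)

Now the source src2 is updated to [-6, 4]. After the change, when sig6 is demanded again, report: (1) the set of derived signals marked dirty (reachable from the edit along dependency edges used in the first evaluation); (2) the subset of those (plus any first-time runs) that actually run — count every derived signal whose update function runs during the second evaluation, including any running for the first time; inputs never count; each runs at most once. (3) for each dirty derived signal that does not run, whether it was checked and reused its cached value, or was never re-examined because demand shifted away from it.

First evaluation (everything demanded from the output):
  sig2 = max2(4, -8) = 4
  sig3 = min2(4, 4) = 4
  sig4 = suml([1, 9, 8, 0]) = 18
  sig6 = min2(18, 4) = 4

Propagation after the edit:
  sig4: runs — src2 [1, 9, 8, 0]->[-6, 4]; result -2.
  sig6: runs — sig4 18->-2; result -2.

Marked dirty: sig4, sig6.
Derived signals that run: sig4, sig6 — 2 in total.
Every dirty derived signal ran.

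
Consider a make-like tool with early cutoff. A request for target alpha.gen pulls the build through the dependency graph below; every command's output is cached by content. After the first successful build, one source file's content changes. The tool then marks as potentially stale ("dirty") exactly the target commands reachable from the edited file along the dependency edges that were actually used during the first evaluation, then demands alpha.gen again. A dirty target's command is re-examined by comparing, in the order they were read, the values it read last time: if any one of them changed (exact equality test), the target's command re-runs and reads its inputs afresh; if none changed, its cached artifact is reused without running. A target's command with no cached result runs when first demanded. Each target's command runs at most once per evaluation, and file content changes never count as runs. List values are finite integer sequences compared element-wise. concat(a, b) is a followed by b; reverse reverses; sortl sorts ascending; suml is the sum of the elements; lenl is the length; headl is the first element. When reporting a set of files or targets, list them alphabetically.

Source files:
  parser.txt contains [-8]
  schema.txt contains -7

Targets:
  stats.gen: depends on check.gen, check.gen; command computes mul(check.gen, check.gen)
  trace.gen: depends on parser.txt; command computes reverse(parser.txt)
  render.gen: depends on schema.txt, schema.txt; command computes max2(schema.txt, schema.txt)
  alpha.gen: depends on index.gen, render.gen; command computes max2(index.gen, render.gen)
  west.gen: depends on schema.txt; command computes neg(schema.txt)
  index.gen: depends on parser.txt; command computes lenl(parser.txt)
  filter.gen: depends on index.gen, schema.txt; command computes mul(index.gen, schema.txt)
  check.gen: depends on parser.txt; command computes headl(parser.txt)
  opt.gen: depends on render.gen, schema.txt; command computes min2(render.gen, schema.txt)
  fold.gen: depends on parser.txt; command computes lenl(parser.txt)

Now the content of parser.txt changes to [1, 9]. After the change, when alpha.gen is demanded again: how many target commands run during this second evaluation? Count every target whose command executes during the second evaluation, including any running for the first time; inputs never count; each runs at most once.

2 target commands run: alpha.gen, index.gen.

First demand of the output computes:
  index.gen = lenl([-8]) = 1
  render.gen = max2(-7, -7) = -7
  alpha.gen = max2(1, -7) = 1

After the edit, cleaning proceeds:
  index.gen: a read changed (parser.txt [-8]->[1, 9]) — executes, giving 2.
  alpha.gen: a read changed (index.gen 1->2) — executes, giving 2.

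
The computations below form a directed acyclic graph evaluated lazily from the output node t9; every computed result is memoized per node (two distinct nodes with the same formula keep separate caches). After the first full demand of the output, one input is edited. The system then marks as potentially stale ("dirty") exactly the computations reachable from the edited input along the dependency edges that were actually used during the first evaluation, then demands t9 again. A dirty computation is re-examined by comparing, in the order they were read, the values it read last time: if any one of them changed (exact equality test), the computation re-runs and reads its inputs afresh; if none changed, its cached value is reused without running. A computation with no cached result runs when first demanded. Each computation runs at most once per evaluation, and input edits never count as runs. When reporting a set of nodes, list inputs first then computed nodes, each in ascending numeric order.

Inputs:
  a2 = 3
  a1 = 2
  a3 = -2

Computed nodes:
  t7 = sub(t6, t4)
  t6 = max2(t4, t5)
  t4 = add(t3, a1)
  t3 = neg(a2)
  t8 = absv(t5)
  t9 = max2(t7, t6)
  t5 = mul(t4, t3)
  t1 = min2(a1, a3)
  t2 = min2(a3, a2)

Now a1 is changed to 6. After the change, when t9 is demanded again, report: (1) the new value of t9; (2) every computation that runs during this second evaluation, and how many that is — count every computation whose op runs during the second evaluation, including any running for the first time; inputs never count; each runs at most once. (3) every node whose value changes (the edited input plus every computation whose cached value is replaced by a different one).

Demanding t9 again yields 3.
5 computations run: t4, t5, t6, t7, t9.
The nodes whose values change: a1, t4, t5, t7, t9.

First demand of the output computes:
  t3 = neg(3) = -3
  t4 = add(-3, 2) = -1
  t5 = mul(-1, -3) = 3
  t6 = max2(-1, 3) = 3
  t7 = sub(3, -1) = 4
  t9 = max2(4, 3) = 4

After the edit, cleaning proceeds:
  t4: a read changed (a1 2->6) — executes, giving 3.
  t5: a read changed (t4 -1->3) — executes, giving -9.
  t6: a read changed (t4 -1->3; t5 3->-9) — executes, giving 3 — identical to its old value.
  t7: a read changed (t4 -1->3) — executes, giving 0.
  t9: a read changed (t7 4->0) — executes, giving 3.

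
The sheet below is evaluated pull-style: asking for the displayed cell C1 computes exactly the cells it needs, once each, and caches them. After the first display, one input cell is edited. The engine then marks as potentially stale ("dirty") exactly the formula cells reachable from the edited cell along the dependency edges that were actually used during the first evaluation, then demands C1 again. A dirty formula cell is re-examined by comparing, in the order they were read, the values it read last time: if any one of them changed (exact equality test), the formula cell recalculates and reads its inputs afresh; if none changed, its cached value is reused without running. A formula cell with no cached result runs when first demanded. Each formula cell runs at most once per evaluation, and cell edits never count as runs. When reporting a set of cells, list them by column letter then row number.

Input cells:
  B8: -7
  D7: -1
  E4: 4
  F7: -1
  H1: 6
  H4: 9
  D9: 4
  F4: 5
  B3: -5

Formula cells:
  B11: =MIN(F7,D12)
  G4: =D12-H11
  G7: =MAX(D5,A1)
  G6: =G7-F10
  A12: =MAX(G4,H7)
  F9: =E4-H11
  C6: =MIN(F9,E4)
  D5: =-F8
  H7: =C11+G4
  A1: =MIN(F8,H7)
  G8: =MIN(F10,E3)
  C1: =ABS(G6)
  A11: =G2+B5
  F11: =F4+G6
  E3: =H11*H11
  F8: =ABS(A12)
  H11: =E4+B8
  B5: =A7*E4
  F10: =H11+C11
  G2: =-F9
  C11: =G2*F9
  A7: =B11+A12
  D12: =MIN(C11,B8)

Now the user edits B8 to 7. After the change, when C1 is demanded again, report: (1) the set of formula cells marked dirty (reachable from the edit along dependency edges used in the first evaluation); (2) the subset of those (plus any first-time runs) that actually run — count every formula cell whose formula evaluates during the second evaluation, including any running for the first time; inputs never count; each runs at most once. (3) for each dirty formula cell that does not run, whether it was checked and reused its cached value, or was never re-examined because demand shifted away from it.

First demand of the output computes:
  H11 = 4 + -7 = -3
  F9 = 4 - -3 = 7
  G2 = -(7) = -7
  C11 = -7 * 7 = -49
  D12 = MIN(-49, -7) = -49
  F10 = -3 + -49 = -52
  G4 = -49 - -3 = -46
  H7 = -49 + -46 = -95
  A12 = MAX(-46, -95) = -46
  F8 = ABS(-46) = 46
  A1 = MIN(46, -95) = -95
  D5 = -(46) = -46
  G7 = MAX(-46, -95) = -46
  G6 = -46 - -52 = 6
  C1 = ABS(6) = 6

After the edit, cleaning proceeds:
  H11: a read changed (B8 -7->7) — executes, giving 11.
  F9: a read changed (H11 -3->11) — executes, giving -7.
  G2: a read changed (F9 7->-7) — executes, giving 7.
  C11: a read changed (G2 -7->7; F9 7->-7) — executes, giving -49 — identical to its old value.
  D12: a read changed (B8 -7->7) — executes, giving -49 — identical to its old value.
  F10: a read changed (H11 -3->11) — executes, giving -38.
  G4: a read changed (H11 -3->11) — executes, giving -60.
  H7: a read changed (G4 -46->-60) — executes, giving -109.
  A12: a read changed (G4 -46->-60; H7 -95->-109) — executes, giving -60.
  F8: a read changed (A12 -46->-60) — executes, giving 60.
  A1: a read changed (F8 46->60; H7 -95->-109) — executes, giving -109.
  D5: a read changed (F8 46->60) — executes, giving -60.
  G7: a read changed (D5 -46->-60; A1 -95->-109) — executes, giving -60.
  G6: a read changed (G7 -46->-60; F10 -52->-38) — executes, giving -22.
  C1: a read changed (G6 6->-22) — executes, giving 22.

The edit dirties: A1, A12, C1, C11, D5, D12, F8, F9, F10, G2, G4, G6, G7, H7, H11.
15 formula cells run: A1, A12, C1, C11, D5, D12, F8, F9, F10, G2, G4, G6, G7, H7, H11.
No dirty formula cell escaped a run.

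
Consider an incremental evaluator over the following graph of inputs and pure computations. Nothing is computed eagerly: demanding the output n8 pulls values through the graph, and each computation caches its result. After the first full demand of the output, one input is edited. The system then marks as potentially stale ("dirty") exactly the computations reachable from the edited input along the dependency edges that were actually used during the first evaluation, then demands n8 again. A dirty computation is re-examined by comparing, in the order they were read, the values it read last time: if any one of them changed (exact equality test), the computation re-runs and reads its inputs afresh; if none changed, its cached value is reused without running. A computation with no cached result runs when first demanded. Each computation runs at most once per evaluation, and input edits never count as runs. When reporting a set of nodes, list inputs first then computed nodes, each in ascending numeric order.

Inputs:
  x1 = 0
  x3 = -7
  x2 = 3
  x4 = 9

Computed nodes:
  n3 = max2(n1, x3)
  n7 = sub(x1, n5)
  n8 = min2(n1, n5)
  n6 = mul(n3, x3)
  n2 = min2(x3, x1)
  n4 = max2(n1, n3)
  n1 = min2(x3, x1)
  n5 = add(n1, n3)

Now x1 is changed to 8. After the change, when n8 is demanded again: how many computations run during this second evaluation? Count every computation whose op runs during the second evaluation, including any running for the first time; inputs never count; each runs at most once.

Initial pass — values computed on the first demand:
  n1 = min2(-7, 0) = -7
  n3 = max2(-7, -7) = -7
  n5 = add(-7, -7) = -14
  n8 = min2(-7, -14) = -14

Second demand — change propagation:
  n1: re-runs because x1 0->8; new result -7 (unchanged).
  n3: re-examined; everything it read last time is the same (n1 unchanged, x3 unchanged) — cache -7 kept, no run.
  n5: re-examined; everything it read last time is the same (n1 unchanged, n3 unchanged) — cache -14 kept, no run.
  n8: re-examined; everything it read last time is the same (n1 unchanged, n5 unchanged) — cache -14 kept, no run.

The important point: n1 recomputes to an identical value, and the output ends up unchanged.

Run set: n1 (1 run).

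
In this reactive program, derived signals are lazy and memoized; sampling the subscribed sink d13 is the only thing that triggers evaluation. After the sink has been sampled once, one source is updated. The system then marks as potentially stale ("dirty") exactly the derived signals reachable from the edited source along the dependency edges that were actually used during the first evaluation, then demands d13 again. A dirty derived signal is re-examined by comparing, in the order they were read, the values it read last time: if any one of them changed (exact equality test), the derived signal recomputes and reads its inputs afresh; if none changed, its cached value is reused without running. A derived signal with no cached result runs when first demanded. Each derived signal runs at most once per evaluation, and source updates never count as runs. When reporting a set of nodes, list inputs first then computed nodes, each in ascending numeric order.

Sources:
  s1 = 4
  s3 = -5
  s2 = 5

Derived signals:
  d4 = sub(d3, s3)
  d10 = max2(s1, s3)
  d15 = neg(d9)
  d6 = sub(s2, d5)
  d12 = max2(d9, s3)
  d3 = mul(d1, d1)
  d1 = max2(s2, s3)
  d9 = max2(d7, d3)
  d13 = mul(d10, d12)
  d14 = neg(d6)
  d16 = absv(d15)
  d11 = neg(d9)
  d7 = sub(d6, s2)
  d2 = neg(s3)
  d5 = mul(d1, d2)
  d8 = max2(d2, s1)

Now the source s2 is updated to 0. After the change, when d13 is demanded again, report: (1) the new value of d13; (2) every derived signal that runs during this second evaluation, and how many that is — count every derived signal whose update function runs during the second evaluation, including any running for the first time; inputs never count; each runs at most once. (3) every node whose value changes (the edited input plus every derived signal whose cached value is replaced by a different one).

Demanding d13 again yields 0.
8 derived signals run: d1, d3, d5, d6, d7, d9, d12, d13.
The nodes whose values change: s2, d1, d3, d5, d6, d7, d9, d12, d13.

First demand of the output computes:
  d1 = max2(5, -5) = 5
  d2 = neg(-5) = 5
  d3 = mul(5, 5) = 25
  d5 = mul(5, 5) = 25
  d6 = sub(5, 25) = -20
  d7 = sub(-20, 5) = -25
  d9 = max2(-25, 25) = 25
  d10 = max2(4, -5) = 4
  d12 = max2(25, -5) = 25
  d13 = mul(4, 25) = 100

After the edit, cleaning proceeds:
  d1: a read changed (s2 5->0) — executes, giving 0.
  d3: a read changed (d1 5->0; d1 5->0) — executes, giving 0.
  d5: a read changed (d1 5->0) — executes, giving 0.
  d6: a read changed (s2 5->0; d5 25->0) — executes, giving 0.
  d7: a read changed (d6 -20->0; s2 5->0) — executes, giving 0.
  d9: a read changed (d7 -25->0; d3 25->0) — executes, giving 0.
  d12: a read changed (d9 25->0) — executes, giving 0.
  d13: a read changed (d12 25->0) — executes, giving 0.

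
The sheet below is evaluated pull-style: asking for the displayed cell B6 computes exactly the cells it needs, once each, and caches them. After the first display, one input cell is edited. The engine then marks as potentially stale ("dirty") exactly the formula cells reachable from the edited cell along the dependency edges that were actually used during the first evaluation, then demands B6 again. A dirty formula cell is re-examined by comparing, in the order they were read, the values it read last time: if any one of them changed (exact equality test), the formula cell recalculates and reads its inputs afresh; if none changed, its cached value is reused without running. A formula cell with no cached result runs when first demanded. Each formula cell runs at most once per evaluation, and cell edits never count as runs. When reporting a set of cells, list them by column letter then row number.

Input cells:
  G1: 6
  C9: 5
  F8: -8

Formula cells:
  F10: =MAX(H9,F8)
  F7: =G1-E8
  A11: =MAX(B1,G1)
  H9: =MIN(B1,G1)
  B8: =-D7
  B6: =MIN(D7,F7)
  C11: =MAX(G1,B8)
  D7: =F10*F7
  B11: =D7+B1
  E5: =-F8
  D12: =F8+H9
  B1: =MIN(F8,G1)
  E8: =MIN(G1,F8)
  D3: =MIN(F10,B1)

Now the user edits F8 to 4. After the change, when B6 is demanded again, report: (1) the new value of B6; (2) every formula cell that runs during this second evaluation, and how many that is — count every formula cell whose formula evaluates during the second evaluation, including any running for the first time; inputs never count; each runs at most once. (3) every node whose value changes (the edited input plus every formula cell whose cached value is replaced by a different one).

First demand of the output computes:
  B1 = MIN(-8, 6) = -8
  E8 = MIN(6, -8) = -8
  F7 = 6 - -8 = 14
  H9 = MIN(-8, 6) = -8
  F10 = MAX(-8, -8) = -8
  D7 = -8 * 14 = -112
  B6 = MIN(-112, 14) = -112

After the edit, cleaning proceeds:
  B1: a read changed (F8 -8->4) — executes, giving 4.
  E8: a read changed (F8 -8->4) — executes, giving 4.
  F7: a read changed (E8 -8->4) — executes, giving 2.
  H9: a read changed (B1 -8->4) — executes, giving 4.
  F10: a read changed (H9 -8->4; F8 -8->4) — executes, giving 4.
  D7: a read changed (F10 -8->4; F7 14->2) — executes, giving 8.
  B6: a read changed (D7 -112->8; F7 14->2) — executes, giving 2.

Demanding B6 again yields 2.
7 formula cells run: B1, B6, D7, E8, F7, F10, H9.
The nodes whose values change: B1, B6, D7, E8, F7, F8, F10, H9.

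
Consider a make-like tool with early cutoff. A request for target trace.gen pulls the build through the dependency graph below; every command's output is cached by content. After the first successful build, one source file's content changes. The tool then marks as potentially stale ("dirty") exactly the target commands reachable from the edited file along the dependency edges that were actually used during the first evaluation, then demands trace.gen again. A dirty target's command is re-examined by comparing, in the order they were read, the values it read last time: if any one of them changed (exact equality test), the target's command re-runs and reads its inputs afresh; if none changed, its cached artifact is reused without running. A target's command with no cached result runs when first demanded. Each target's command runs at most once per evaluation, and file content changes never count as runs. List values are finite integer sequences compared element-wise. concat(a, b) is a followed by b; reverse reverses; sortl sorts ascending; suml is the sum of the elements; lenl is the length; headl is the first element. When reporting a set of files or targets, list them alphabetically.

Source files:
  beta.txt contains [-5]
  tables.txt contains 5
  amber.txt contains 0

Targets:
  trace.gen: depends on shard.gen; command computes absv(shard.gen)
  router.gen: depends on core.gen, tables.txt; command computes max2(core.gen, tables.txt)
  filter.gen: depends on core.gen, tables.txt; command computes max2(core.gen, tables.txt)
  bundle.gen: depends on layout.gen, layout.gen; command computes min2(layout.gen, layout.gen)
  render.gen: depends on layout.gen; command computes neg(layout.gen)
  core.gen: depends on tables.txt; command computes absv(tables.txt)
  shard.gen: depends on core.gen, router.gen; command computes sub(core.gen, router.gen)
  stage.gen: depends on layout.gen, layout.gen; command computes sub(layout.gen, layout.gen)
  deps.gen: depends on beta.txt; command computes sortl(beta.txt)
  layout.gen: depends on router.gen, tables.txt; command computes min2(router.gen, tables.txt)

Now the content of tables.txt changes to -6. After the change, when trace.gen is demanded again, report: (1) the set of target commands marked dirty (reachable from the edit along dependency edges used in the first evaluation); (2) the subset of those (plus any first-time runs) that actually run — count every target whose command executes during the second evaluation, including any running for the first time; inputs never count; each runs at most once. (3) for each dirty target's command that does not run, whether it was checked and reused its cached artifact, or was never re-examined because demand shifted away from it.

The edit dirties: core.gen, router.gen, shard.gen, trace.gen.
3 target commands run: core.gen, router.gen, shard.gen.
Cache hits after checking: trace.gen.
Note the absorption at shard.gen: it re-runs yet its value is the same, leaving the output's value untouched.

First demand of the output computes:
  core.gen = absv(5) = 5
  router.gen = max2(5, 5) = 5
  shard.gen = sub(5, 5) = 0
  trace.gen = absv(0) = 0

After the edit, cleaning proceeds:
  core.gen: a read changed (tables.txt 5->-6) — executes, giving 6.
  router.gen: a read changed (core.gen 5->6; tables.txt 5->-6) — executes, giving 6.
  shard.gen: a read changed (core.gen 5->6; router.gen 5->6) — executes, giving 0 — identical to its old value.
  trace.gen: dirty, but its reads are unchanged (shard.gen unchanged); cached 0 stands.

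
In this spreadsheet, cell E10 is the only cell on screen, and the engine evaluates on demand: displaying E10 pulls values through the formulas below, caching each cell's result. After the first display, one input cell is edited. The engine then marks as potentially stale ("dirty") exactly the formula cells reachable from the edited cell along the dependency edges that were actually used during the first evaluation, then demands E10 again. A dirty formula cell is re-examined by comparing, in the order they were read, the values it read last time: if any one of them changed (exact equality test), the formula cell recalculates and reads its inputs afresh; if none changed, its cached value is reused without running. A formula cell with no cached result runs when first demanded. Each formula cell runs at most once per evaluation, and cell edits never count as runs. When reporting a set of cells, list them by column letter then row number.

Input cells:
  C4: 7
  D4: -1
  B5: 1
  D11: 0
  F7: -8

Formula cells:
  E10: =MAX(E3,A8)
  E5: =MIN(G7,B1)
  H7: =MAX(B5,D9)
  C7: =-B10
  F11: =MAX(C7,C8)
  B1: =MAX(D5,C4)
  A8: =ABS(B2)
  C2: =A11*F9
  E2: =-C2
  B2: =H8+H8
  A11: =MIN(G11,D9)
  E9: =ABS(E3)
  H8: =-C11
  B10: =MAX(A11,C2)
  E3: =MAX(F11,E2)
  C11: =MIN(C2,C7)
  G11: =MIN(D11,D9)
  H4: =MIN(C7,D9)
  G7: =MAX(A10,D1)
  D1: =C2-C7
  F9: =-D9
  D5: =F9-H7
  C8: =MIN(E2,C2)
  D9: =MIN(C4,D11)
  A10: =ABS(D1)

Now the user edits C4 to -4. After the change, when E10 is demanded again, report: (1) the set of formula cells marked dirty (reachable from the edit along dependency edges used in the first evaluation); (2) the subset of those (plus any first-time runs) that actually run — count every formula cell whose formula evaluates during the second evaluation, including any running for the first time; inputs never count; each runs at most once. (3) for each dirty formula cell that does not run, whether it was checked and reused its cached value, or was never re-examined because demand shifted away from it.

Initial pass — values computed on the first demand:
  D9 = MIN(7, 0) = 0
  F9 = -(0) = 0
  G11 = MIN(0, 0) = 0
  A11 = MIN(0, 0) = 0
  C2 = 0 * 0 = 0
  B10 = MAX(0, 0) = 0
  C7 = -(0) = 0
  C11 = MIN(0, 0) = 0
  E2 = -(0) = 0
  C8 = MIN(0, 0) = 0
  F11 = MAX(0, 0) = 0
  E3 = MAX(0, 0) = 0
  H8 = -(0) = 0
  B2 = 0 + 0 = 0
  A8 = ABS(0) = 0
  E10 = MAX(0, 0) = 0

Second demand — change propagation:
  D9: re-runs because C4 7->-4; new result -4.
  F9: re-runs because D9 0->-4; new result 4.
  G11: re-runs because D9 0->-4; new result -4.
  A11: re-runs because G11 0->-4; D9 0->-4; new result -4.
  C2: re-runs because A11 0->-4; F9 0->4; new result -16.
  B10: re-runs because A11 0->-4; C2 0->-16; new result -4.
  C7: re-runs because B10 0->-4; new result 4.
  C11: re-runs because C2 0->-16; C7 0->4; new result -16.
  E2: re-runs because C2 0->-16; new result 16.
  C8: re-runs because E2 0->16; C2 0->-16; new result -16.
  F11: re-runs because C7 0->4; C8 0->-16; new result 4.
  E3: re-runs because F11 0->4; E2 0->16; new result 16.
  H8: re-runs because C11 0->-16; new result 16.
  B2: re-runs because H8 0->16; H8 0->16; new result 32.
  A8: re-runs because B2 0->32; new result 32.
  E10: re-runs because E3 0->16; A8 0->32; new result 32.

Dirty set: A8, A11, B2, B10, C2, C7, C8, C11, D9, E2, E3, E10, F9, F11, G11, H8.
Run set: A8, A11, B2, B10, C2, C7, C8, C11, D9, E2, E3, E10, F9, F11, G11, H8 (16 run).
All dirty formula cells ended up running.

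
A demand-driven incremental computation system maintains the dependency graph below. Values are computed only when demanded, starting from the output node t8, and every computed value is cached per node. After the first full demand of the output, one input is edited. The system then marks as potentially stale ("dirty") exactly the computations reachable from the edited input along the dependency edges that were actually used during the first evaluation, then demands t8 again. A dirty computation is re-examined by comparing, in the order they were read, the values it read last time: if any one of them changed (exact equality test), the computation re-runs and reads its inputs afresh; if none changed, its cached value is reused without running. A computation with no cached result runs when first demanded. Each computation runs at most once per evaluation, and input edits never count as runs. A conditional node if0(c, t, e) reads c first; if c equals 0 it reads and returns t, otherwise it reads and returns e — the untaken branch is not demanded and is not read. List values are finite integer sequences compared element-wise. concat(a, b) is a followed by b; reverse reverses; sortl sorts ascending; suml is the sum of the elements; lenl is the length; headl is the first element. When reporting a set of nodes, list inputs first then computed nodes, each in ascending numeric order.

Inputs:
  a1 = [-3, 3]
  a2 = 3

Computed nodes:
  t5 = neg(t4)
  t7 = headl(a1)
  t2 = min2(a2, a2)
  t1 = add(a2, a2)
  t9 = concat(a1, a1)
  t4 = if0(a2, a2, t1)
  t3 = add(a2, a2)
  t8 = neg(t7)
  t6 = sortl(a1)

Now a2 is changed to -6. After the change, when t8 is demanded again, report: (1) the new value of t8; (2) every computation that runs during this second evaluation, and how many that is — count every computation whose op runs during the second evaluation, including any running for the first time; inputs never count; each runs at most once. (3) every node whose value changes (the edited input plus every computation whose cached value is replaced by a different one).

New value of t8: 3.
Computations that run: none — 0 in total.
Values that change: a2.
Key observation: a2 is never demanded by the output, so the edit triggers no recomputation at all.

First evaluation (everything demanded from the output):
  t7 = headl([-3, 3]) = -3
  t8 = neg(-3) = 3

Propagation after the edit:
  a2 feeds no computation that the output demands — nothing is marked dirty and nothing runs.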